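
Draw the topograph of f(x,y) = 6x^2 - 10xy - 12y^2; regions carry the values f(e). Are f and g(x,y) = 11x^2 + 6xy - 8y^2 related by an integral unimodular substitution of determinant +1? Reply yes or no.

D₁ = 388, D₂ = 388
river cycle of f (length 18): (-12, 10, 6), (6, 14, -8), (-8, 18, 2), (2, 18, -8), (-8, 14, 6), (6, 10, -12), (-12, 14, 4), (4, 18, -4), (-4, 14, 12), (12, 10, -6), … (8 more)
river cycle of g (length 22): (-8, 10, 9), (9, 8, -9), (-9, 10, 8), (8, 6, -11), (-11, 16, 3), (3, 14, -16), (-16, 18, 1), (1, 18, -16), (-16, 14, 3), (3, 16, -11), … (12 more)
cycles differ ⇒ inequivalent

no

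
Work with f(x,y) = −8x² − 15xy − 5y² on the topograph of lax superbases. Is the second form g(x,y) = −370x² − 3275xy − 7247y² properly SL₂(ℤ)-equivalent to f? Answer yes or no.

D₁ = 65, D₂ = 65
river cycle of f (length 6): (-5, 5, 2), (2, 7, -2), (-2, 5, 5), (5, 5, -2), (-2, 7, 2), (2, 5, -5)
river cycle of g (length 6): (2, 7, -2), (-2, 5, 5), (5, 5, -2), (-2, 7, 2), (2, 5, -5), (-5, 5, 2)
cycles coincide ⇒ equivalent

yes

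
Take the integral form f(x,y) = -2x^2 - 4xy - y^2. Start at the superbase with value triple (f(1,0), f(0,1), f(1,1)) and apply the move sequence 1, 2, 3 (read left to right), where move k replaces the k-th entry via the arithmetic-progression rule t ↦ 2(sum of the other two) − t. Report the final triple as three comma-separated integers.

start (-2,-1,-7) = (f(1,0),f(0,1),f(1,1))
replace slot 1: 2·((-1)+(-7)) − (-2) = -14 → (-14,-1,-7)
replace slot 2: 2·((-14)+(-7)) − (-1) = -41 → (-14,-41,-7)
replace slot 3: 2·((-14)+(-41)) − (-7) = -103 → (-14,-41,-103)

-14,-41,-103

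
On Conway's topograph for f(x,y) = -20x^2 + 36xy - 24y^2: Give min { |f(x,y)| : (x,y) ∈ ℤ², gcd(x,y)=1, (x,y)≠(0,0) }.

translate: b→4 (≡-36 mod 40), so (20,-36,24)→(20,4,8)
flip: (20,4,8)→(8,-4,20)
reduced (well bottom): (8,-4,20) with a≤c, −a<b≤a
well minimum |f| = |-8| = 8 (negative-definite)

8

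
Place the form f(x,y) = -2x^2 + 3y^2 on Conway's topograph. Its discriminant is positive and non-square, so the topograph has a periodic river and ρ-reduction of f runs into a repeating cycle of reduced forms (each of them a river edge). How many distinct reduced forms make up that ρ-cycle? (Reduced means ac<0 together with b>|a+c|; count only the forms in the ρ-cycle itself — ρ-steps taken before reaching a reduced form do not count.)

D = 24, ⌊√D⌋ = 4
descent: ρ → (3,0,-2)
descent: ρ → (-2,4,1)  [lands on river]
river: ρ → (1,4,-2)
ρ-cycle length = 2 (tail of 2 descent steps not counted)

2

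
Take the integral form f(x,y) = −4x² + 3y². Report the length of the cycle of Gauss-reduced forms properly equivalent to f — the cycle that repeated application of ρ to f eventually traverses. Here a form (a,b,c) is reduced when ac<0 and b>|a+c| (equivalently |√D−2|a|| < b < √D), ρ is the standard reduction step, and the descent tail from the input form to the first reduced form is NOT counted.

D = 48, ⌊√D⌋ = 6
descent: ρ → (3,6,-1)  [lands on river]
river: ρ → (-1,6,3)
ρ-cycle length = 2 (tail of 1 descent step not counted)

2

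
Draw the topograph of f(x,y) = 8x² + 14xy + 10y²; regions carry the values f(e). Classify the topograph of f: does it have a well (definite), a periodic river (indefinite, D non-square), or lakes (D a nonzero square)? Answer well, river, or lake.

D = b²−4ac = 14² − 4·8·10 = -124
D < 0 ⇒ definite ⇒ every region one sign ⇒ single well

well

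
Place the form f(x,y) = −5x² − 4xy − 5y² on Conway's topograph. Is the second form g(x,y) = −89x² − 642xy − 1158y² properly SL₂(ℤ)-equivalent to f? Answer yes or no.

D₁ = -84, D₂ = -84
f is negative-definite; reduce −f:
−f: reduced (well bottom): (5,4,5) with a≤c, −a<b≤a
flip sign back: reduced form of f is (-5,-4,-5)
g is negative-definite; reduce −g:
−g: translate: b→-70 (≡642 mod 178), so (89,642,1158)→(89,-70,14)
−g: flip: (89,-70,14)→(14,70,89)
−g: translate: b→14 (≡70 mod 28), so (14,70,89)→(14,14,5)
−g: flip: (14,14,5)→(5,-14,14)
−g: translate: b→-4 (≡-14 mod 10), so (5,-14,14)→(5,-4,5)
−g: flip: (5,-4,5)→(5,4,5)
−g: reduced (well bottom): (5,4,5) with a≤c, −a<b≤a
flip sign back: reduced form of g is (-5,-4,-5)
reduced forms (-5, -4, -5) vs (-5, -4, -5) ⇒ equivalent

yes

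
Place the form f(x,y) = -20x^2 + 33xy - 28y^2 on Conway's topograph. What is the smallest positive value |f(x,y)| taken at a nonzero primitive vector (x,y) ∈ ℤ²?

translate: b→7 (≡-33 mod 40), so (20,-33,28)→(20,7,15)
flip: (20,7,15)→(15,-7,20)
reduced (well bottom): (15,-7,20) with a≤c, −a<b≤a
well minimum |f| = |-15| = 15 (negative-definite)

15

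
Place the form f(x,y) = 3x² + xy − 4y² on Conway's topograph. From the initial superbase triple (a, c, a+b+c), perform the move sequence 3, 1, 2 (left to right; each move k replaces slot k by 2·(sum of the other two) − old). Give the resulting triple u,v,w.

start (3,-4,0) = (f(1,0),f(0,1),f(1,1))
replace slot 3: 2·(3+(-4)) − 0 = -2 → (3,-4,-2)
replace slot 1: 2·((-4)+(-2)) − 3 = -15 → (-15,-4,-2)
replace slot 2: 2·((-15)+(-2)) − (-4) = -30 → (-15,-30,-2)

-15,-30,-2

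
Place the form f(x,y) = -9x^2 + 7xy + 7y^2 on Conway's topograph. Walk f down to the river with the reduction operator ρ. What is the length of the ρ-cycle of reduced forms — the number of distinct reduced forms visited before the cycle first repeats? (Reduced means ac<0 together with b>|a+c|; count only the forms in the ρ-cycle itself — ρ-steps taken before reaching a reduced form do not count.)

D = 301, ⌊√D⌋ = 17
river: ρ → (7,7,-9)
river: ρ → (-9,11,5)
river: ρ → (5,9,-11)
river: ρ → (-11,13,3)
river: ρ → (3,17,-1)
river: ρ → (-1,17,3)
river: ρ → (3,13,-11)
river: ρ → (-11,9,5)
river: ρ → (5,11,-9)
river: ρ → (-9,7,7)
ρ-cycle length = 10 (tail of 0 descent steps not counted)

10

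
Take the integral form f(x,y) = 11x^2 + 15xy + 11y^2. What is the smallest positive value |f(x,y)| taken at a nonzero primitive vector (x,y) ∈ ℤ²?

translate: b→-7 (≡15 mod 22), so (11,15,11)→(11,-7,7)
flip: (11,-7,7)→(7,7,11)
reduced (well bottom): (7,7,11) with a≤c, −a<b≤a
well minimum = a = 7

7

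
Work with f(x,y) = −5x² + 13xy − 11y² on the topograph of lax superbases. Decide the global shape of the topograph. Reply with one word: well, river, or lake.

D = b²−4ac = 13² − 4·(-5)·(-11) = -51
D < 0 ⇒ definite ⇒ every region one sign ⇒ single well

well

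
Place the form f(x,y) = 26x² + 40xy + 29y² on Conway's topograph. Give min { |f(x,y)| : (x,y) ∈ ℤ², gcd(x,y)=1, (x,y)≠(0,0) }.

translate: b→-12 (≡40 mod 52), so (26,40,29)→(26,-12,15)
flip: (26,-12,15)→(15,12,26)
reduced (well bottom): (15,12,26) with a≤c, −a<b≤a
well minimum = a = 15

15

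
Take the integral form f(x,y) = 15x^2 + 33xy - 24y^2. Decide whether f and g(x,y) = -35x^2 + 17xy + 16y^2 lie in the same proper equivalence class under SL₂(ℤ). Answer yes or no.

D₁ = 2529, D₂ = 2529
river cycle of f (length 30): (-24, 15, 24), (24, 33, -15), (-15, 27, 30), (30, 33, -12), (-12, 39, 21), (21, 45, -6), (-6, 39, 42), (42, 45, -3), (-3, 45, 42), (42, 39, -6), … (20 more)
river cycle of g (length 52): (16, 47, -5), (-5, 43, 34), (34, 25, -14), (-14, 31, 28), (28, 25, -17), (-17, 43, 10), (10, 37, -29), (-29, 21, 18), (18, 15, -32), (-32, 49, 1), … (42 more)
cycles differ ⇒ inequivalent

no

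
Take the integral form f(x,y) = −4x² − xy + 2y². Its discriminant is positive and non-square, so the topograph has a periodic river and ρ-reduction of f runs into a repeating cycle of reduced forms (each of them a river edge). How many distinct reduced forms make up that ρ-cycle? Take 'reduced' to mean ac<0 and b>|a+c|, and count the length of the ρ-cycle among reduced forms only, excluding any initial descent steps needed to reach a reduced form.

D = 33, ⌊√D⌋ = 5
descent: ρ → (2,5,-1)  [lands on river]
river: ρ → (-1,5,2)
river: ρ → (2,3,-3)
river: ρ → (-3,3,2)
ρ-cycle length = 4 (tail of 1 descent step not counted)

4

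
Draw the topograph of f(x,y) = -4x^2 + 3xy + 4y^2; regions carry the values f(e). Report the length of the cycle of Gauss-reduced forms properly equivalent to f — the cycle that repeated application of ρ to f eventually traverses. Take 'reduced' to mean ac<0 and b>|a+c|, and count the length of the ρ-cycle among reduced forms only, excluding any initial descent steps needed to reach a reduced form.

D = 73, ⌊√D⌋ = 8
river: ρ → (4,5,-3)
river: ρ → (-3,7,2)
river: ρ → (2,5,-6)
river: ρ → (-6,7,1)
river: ρ → (1,7,-6)
river: ρ → (-6,5,2)
river: ρ → (2,7,-3)
river: ρ → (-3,5,4)
river: ρ → (4,3,-4)
river: ρ → (-4,5,3)
river: ρ → (3,7,-2)
river: ρ → (-2,5,6)
river: ρ → (6,7,-1)
river: ρ → (-1,7,6)
river: ρ → (6,5,-2)
river: ρ → (-2,7,3)
river: ρ → (3,5,-4)
river: ρ → (-4,3,4)
ρ-cycle length = 18 (tail of 0 descent steps not counted)

18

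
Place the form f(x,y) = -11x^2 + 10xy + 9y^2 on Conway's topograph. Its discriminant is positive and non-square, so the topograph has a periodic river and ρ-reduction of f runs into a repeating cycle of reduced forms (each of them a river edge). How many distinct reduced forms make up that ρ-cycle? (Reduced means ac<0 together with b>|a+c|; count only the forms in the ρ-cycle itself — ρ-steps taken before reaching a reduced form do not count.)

D = 496, ⌊√D⌋ = 22
river: ρ → (9,8,-12)
river: ρ → (-12,16,5)
river: ρ → (5,14,-15)
river: ρ → (-15,16,4)
river: ρ → (4,16,-15)
river: ρ → (-15,14,5)
river: ρ → (5,16,-12)
river: ρ → (-12,8,9)
river: ρ → (9,10,-11)
river: ρ → (-11,12,8)
river: ρ → (8,20,-3)
river: ρ → (-3,22,1)
river: ρ → (1,22,-3)
river: ρ → (-3,20,8)
river: ρ → (8,12,-11)
river: ρ → (-11,10,9)
ρ-cycle length = 16 (tail of 0 descent steps not counted)

16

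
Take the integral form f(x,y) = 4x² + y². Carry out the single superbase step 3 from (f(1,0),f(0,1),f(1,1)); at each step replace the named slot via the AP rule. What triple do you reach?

start (4,1,5) = (f(1,0),f(0,1),f(1,1))
replace slot 3: 2·(4+1) − 5 = 5 → (4,1,5)

4,1,5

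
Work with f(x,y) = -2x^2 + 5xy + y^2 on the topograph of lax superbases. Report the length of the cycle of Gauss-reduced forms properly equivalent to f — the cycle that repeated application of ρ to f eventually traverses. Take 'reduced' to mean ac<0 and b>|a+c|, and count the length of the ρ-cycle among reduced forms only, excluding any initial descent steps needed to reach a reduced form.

D = 33, ⌊√D⌋ = 5
river: ρ → (1,5,-2)
river: ρ → (-2,3,3)
river: ρ → (3,3,-2)
river: ρ → (-2,5,1)
ρ-cycle length = 4 (tail of 0 descent steps not counted)

4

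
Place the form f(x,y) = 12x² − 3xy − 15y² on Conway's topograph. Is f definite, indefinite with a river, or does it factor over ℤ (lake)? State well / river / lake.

D = b²−4ac = (-3)² − 4·12·(-15) = 729
D = 27² is a perfect square ⇒ form factors over ℤ ⇒ lakes

lake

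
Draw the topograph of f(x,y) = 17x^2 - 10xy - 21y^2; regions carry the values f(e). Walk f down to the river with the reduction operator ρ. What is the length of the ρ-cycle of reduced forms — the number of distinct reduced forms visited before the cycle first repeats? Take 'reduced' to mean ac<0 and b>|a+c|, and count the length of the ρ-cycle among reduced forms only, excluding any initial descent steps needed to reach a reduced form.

D = 1528, ⌊√D⌋ = 39
descent: ρ → (-21,10,17)  [lands on river]
river: ρ → (17,24,-14)
river: ρ → (-14,32,9)
river: ρ → (9,22,-29)
river: ρ → (-29,36,2)
river: ρ → (2,36,-29)
river: ρ → (-29,22,9)
river: ρ → (9,32,-14)
river: ρ → (-14,24,17)
river: ρ → (17,10,-21)
river: ρ → (-21,32,6)
river: ρ → (6,28,-31)
river: ρ → (-31,34,3)
river: ρ → (3,38,-7)
river: ρ → (-7,32,18)
river: ρ → (18,4,-21)
river: ρ → (-21,38,1)
river: ρ → (1,38,-21)
river: ρ → (-21,4,18)
river: ρ → (18,32,-7)
river: ρ → (-7,38,3)
river: ρ → (3,34,-31)
river: ρ → (-31,28,6)
river: ρ → (6,32,-21)
ρ-cycle length = 24 (tail of 1 descent step not counted)

24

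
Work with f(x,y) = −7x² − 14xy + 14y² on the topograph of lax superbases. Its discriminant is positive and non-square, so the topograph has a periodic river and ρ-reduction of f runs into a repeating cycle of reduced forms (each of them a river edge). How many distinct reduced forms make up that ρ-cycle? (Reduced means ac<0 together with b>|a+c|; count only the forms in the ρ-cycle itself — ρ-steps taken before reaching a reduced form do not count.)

D = 588, ⌊√D⌋ = 24
descent: ρ → (14,14,-7)  [lands on river]
river: ρ → (-7,14,14)
ρ-cycle length = 2 (tail of 1 descent step not counted)

2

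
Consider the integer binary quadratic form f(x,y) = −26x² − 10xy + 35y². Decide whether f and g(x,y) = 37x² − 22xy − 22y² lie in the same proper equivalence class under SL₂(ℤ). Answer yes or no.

D₁ = 3740, D₂ = 3740
river cycle of f (length 8): (35, 10, -26), (-26, 42, 19), (19, 34, -34), (-34, 34, 19), (19, 42, -26), (-26, 10, 35), (35, 60, -1), (-1, 60, 35)
river cycle of g (length 6): (-22, 22, 37), (37, 52, -7), (-7, 60, 5), (5, 60, -7), (-7, 52, 37), (37, 22, -22)
cycles differ ⇒ inequivalent

no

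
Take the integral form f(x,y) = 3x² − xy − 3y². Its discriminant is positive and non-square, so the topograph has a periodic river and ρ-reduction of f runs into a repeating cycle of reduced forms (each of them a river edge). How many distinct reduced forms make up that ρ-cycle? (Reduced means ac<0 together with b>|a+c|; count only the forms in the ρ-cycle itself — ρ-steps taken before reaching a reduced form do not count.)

D = 37, ⌊√D⌋ = 6
descent: ρ → (-3,1,3)  [lands on river]
river: ρ → (3,5,-1)
river: ρ → (-1,5,3)
river: ρ → (3,1,-3)
river: ρ → (-3,5,1)
river: ρ → (1,5,-3)
ρ-cycle length = 6 (tail of 1 descent step not counted)

6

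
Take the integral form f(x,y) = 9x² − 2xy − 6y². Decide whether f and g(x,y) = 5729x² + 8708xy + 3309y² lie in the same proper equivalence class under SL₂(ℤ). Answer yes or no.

D₁ = 220, D₂ = 220
river cycle of f (length 4): (-6, 14, 1), (1, 14, -6), (-6, 10, 5), (5, 10, -6)
river cycle of g (length 4): (-6, 14, 1), (1, 14, -6), (-6, 10, 5), (5, 10, -6)
cycles coincide ⇒ equivalent

yes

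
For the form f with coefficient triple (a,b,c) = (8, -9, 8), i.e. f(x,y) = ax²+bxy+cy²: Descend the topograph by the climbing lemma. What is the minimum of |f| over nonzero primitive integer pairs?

translate: b→7 (≡-9 mod 16), so (8,-9,8)→(8,7,7)
flip: (8,7,7)→(7,-7,8)
translate: b→7 (≡-7 mod 14), so (7,-7,8)→(7,7,8)
reduced (well bottom): (7,7,8) with a≤c, −a<b≤a
well minimum = a = 7

7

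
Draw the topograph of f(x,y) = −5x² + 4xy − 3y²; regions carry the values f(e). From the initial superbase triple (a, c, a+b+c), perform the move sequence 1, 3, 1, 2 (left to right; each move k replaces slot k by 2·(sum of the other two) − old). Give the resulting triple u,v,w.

start (-5,-3,-4) = (f(1,0),f(0,1),f(1,1))
replace slot 1: 2·((-3)+(-4)) − (-5) = -9 → (-9,-3,-4)
replace slot 3: 2·((-9)+(-3)) − (-4) = -20 → (-9,-3,-20)
replace slot 1: 2·((-3)+(-20)) − (-9) = -37 → (-37,-3,-20)
replace slot 2: 2·((-37)+(-20)) − (-3) = -111 → (-37,-111,-20)

-37,-111,-20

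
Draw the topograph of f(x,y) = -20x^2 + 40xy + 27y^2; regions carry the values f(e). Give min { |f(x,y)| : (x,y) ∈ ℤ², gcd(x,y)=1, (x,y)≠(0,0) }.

river: ρ → (27,14,-33)
river: ρ → (-33,52,8)
river: ρ → (8,60,-5)
river: ρ → (-5,60,8)
river: ρ → (8,52,-33)
river: ρ → (-33,14,27)
river: ρ → (27,40,-20)
river: ρ → (-20,40,27)
closes: descent 0, river 8
min |a| on river = 5

5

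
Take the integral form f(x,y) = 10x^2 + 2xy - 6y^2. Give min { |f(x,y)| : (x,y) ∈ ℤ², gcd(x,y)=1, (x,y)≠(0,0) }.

descent: ρ → (-6,10,6)  [lands on river]
river: ρ → (6,14,-2)
river: ρ → (-2,14,6)
river: ρ → (6,10,-6)
river: ρ → (-6,14,2)
river: ρ → (2,14,-6)
closes: descent 1, river 6
min |a| on river = 2

2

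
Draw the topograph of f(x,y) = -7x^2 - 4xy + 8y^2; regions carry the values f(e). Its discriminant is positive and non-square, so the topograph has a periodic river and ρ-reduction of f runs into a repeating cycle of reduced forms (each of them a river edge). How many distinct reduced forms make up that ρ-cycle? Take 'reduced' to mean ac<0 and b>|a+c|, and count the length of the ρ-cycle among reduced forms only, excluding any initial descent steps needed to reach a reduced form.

D = 240, ⌊√D⌋ = 15
descent: ρ → (8,4,-7)  [lands on river]
river: ρ → (-7,10,5)
river: ρ → (5,10,-7)
river: ρ → (-7,4,8)
river: ρ → (8,12,-3)
river: ρ → (-3,12,8)
ρ-cycle length = 6 (tail of 1 descent step not counted)

6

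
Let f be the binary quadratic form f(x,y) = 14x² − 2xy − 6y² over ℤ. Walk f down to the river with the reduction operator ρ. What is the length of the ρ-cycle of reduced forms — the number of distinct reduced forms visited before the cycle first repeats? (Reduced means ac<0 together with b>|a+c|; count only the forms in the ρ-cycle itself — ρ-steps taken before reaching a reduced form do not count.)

D = 340, ⌊√D⌋ = 18
descent: ρ → (-6,14,6)  [lands on river]
river: ρ → (6,10,-10)
river: ρ → (-10,10,6)
river: ρ → (6,14,-6)
river: ρ → (-6,10,10)
river: ρ → (10,10,-6)
ρ-cycle length = 6 (tail of 1 descent step not counted)

6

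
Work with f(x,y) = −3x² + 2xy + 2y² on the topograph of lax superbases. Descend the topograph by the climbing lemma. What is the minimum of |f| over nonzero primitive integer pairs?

river: ρ → (2,2,-3)
river: ρ → (-3,4,1)
river: ρ → (1,4,-3)
river: ρ → (-3,2,2)
closes: descent 0, river 4
min |a| on river = 1

1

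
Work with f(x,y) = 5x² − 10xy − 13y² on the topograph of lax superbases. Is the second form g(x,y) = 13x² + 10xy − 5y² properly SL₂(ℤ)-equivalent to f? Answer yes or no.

D₁ = 360, D₂ = 360
river cycle of f (length 4): (-13, 10, 5), (5, 10, -13), (-13, 16, 2), (2, 16, -13)
river cycle of g (length 4): (-5, 10, 13), (13, 16, -2), (-2, 16, 13), (13, 10, -5)
cycles differ ⇒ inequivalent

no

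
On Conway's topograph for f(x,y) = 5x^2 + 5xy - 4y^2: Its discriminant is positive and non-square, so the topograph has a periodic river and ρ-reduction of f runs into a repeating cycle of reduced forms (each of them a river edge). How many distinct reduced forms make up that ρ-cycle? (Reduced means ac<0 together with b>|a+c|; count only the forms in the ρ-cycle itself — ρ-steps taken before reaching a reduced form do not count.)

D = 105, ⌊√D⌋ = 10
river: ρ → (-4,3,6)
river: ρ → (6,9,-1)
river: ρ → (-1,9,6)
river: ρ → (6,3,-4)
river: ρ → (-4,5,5)
river: ρ → (5,5,-4)
ρ-cycle length = 6 (tail of 0 descent steps not counted)

6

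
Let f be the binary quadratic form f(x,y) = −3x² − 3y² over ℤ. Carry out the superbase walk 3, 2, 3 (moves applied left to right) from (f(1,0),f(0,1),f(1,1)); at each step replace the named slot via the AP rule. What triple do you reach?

start (-3,-3,-6) = (f(1,0),f(0,1),f(1,1))
replace slot 3: 2·((-3)+(-3)) − (-6) = -6 → (-3,-3,-6)
replace slot 2: 2·((-3)+(-6)) − (-3) = -15 → (-3,-15,-6)
replace slot 3: 2·((-3)+(-15)) − (-6) = -30 → (-3,-15,-30)

-3,-15,-30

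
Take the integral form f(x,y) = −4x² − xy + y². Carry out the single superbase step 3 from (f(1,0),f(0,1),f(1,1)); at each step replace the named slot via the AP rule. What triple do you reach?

start (-4,1,-4) = (f(1,0),f(0,1),f(1,1))
replace slot 3: 2·((-4)+1) − (-4) = -2 → (-4,1,-2)

-4,1,-2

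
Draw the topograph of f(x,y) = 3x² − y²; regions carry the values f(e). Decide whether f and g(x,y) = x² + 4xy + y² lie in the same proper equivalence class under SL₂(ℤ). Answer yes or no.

D₁ = 12, D₂ = 12
river cycle of f (length 2): (-1, 2, 2), (2, 2, -1)
river cycle of g (length 2): (1, 2, -2), (-2, 2, 1)
cycles differ ⇒ inequivalent

no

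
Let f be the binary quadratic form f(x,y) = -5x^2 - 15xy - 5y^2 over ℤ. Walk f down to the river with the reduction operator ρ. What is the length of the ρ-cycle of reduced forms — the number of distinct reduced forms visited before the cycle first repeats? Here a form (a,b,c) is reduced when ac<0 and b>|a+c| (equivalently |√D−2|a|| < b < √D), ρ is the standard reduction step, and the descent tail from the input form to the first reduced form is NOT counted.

D = 125, ⌊√D⌋ = 11
descent: ρ → (-5,5,5)  [lands on river]
river: ρ → (5,5,-5)
ρ-cycle length = 2 (tail of 1 descent step not counted)

2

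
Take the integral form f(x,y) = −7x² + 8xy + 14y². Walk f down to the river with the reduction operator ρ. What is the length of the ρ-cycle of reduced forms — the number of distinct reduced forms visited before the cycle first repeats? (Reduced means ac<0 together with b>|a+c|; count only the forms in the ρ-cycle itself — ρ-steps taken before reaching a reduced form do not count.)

D = 456, ⌊√D⌋ = 21
river: ρ → (14,20,-1)
river: ρ → (-1,20,14)
river: ρ → (14,8,-7)
river: ρ → (-7,20,2)
river: ρ → (2,20,-7)
river: ρ → (-7,8,14)
ρ-cycle length = 6 (tail of 0 descent steps not counted)

6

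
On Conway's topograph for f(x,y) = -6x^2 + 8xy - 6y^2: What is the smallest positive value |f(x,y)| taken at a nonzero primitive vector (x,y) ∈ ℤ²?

translate: b→4 (≡-8 mod 12), so (6,-8,6)→(6,4,4)
flip: (6,4,4)→(4,-4,6)
translate: b→4 (≡-4 mod 8), so (4,-4,6)→(4,4,6)
reduced (well bottom): (4,4,6) with a≤c, −a<b≤a
well minimum |f| = |-4| = 4 (negative-definite)

4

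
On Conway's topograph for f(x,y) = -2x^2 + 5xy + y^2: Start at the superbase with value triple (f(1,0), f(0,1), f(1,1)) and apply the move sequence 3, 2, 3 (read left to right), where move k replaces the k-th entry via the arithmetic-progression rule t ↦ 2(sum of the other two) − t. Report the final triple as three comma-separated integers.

start (-2,1,4) = (f(1,0),f(0,1),f(1,1))
replace slot 3: 2·((-2)+1) − 4 = -6 → (-2,1,-6)
replace slot 2: 2·((-2)+(-6)) − 1 = -17 → (-2,-17,-6)
replace slot 3: 2·((-2)+(-17)) − (-6) = -32 → (-2,-17,-32)

-2,-17,-32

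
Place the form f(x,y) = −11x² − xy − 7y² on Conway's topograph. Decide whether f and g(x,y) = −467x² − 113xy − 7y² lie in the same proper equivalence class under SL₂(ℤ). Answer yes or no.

D₁ = -307, D₂ = -307
f is negative-definite; reduce −f:
−f: flip: (11,1,7)→(7,-1,11)
−f: reduced (well bottom): (7,-1,11) with a≤c, −a<b≤a
flip sign back: reduced form of f is (-7,1,-11)
g is negative-definite; reduce −g:
−g: flip: (467,113,7)→(7,-113,467)
−g: translate: b→-1 (≡-113 mod 14), so (7,-113,467)→(7,-1,11)
−g: reduced (well bottom): (7,-1,11) with a≤c, −a<b≤a
flip sign back: reduced form of g is (-7,1,-11)
reduced forms (-7, 1, -11) vs (-7, 1, -11) ⇒ equivalent

yes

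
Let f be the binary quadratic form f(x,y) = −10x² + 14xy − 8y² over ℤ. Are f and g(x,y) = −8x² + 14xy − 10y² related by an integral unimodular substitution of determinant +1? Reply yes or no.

D₁ = -124, D₂ = -124
f is negative-definite; reduce −f:
−f: translate: b→6 (≡-14 mod 20), so (10,-14,8)→(10,6,4)
−f: flip: (10,6,4)→(4,-6,10)
−f: translate: b→2 (≡-6 mod 8), so (4,-6,10)→(4,2,8)
−f: reduced (well bottom): (4,2,8) with a≤c, −a<b≤a
flip sign back: reduced form of f is (-4,-2,-8)
g is negative-definite; reduce −g:
−g: translate: b→2 (≡-14 mod 16), so (8,-14,10)→(8,2,4)
−g: flip: (8,2,4)→(4,-2,8)
−g: reduced (well bottom): (4,-2,8) with a≤c, −a<b≤a
flip sign back: reduced form of g is (-4,2,-8)
reduced forms (-4, -2, -8) vs (-4, 2, -8) ⇒ inequivalent

no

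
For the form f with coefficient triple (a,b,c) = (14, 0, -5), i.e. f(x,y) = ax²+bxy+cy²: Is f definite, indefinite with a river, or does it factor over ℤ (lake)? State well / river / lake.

D = b²−4ac = 0² − 4·14·(-5) = 280
D > 0 non-square ⇒ indefinite ⇒ periodic river

river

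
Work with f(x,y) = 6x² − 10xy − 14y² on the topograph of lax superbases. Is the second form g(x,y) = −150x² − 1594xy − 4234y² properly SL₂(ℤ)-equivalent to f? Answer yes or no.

D₁ = 436, D₂ = 436
river cycle of f (length 14): (-14, 10, 6), (6, 14, -10), (-10, 6, 10), (10, 14, -6), (-6, 10, 14), (14, 18, -2), (-2, 18, 14), (14, 10, -6), (-6, 14, 10), (10, 6, -10), … (4 more)
river cycle of g (length 14): (-14, 10, 6), (6, 14, -10), (-10, 6, 10), (10, 14, -6), (-6, 10, 14), (14, 18, -2), (-2, 18, 14), (14, 10, -6), (-6, 14, 10), (10, 6, -10), … (4 more)
cycles coincide ⇒ equivalent

yes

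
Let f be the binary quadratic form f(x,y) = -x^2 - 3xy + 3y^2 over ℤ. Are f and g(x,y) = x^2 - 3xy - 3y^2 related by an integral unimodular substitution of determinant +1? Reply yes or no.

D₁ = 21, D₂ = 21
river cycle of f (length 2): (3, 3, -1), (-1, 3, 3)
river cycle of g (length 2): (-3, 3, 1), (1, 3, -3)
cycles differ ⇒ inequivalent

no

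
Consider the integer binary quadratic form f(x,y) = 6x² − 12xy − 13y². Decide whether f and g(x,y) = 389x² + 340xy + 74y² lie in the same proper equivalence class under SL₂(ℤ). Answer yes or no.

D₁ = 456, D₂ = 456
river cycle of f (length 10): (-13, 12, 6), (6, 12, -13), (-13, 14, 5), (5, 16, -10), (-10, 4, 11), (11, 18, -3), (-3, 18, 11), (11, 4, -10), (-10, 16, 5), (5, 14, -13)
river cycle of g (length 10): (5, 14, -13), (-13, 12, 6), (6, 12, -13), (-13, 14, 5), (5, 16, -10), (-10, 4, 11), (11, 18, -3), (-3, 18, 11), (11, 4, -10), (-10, 16, 5)
cycles coincide ⇒ equivalent

yes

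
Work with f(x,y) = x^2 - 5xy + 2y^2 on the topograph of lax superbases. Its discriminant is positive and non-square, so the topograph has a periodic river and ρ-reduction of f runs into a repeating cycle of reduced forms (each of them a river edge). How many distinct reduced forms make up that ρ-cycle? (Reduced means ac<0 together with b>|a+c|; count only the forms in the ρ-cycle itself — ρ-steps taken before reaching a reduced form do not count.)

D = 17, ⌊√D⌋ = 4
descent: ρ → (2,1,-2)  [lands on river]
river: ρ → (-2,3,1)
river: ρ → (1,3,-2)
river: ρ → (-2,1,2)
river: ρ → (2,3,-1)
river: ρ → (-1,3,2)
ρ-cycle length = 6 (tail of 1 descent step not counted)

6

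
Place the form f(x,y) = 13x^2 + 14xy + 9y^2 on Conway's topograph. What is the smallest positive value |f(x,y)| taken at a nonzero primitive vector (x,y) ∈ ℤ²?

translate: b→-12 (≡14 mod 26), so (13,14,9)→(13,-12,8)
flip: (13,-12,8)→(8,12,13)
translate: b→-4 (≡12 mod 16), so (8,12,13)→(8,-4,9)
reduced (well bottom): (8,-4,9) with a≤c, −a<b≤a
well minimum = a = 8

8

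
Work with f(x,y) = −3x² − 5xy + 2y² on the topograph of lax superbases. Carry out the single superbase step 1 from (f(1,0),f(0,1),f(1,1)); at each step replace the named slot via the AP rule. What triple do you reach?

start (-3,2,-6) = (f(1,0),f(0,1),f(1,1))
replace slot 1: 2·(2+(-6)) − (-3) = -5 → (-5,2,-6)

-5,2,-6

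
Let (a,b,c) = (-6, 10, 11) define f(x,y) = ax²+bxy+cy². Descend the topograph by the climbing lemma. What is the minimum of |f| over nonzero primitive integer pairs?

river: ρ → (11,12,-5)
river: ρ → (-5,18,2)
river: ρ → (2,18,-5)
river: ρ → (-5,12,11)
river: ρ → (11,10,-6)
river: ρ → (-6,14,7)
river: ρ → (7,14,-6)
river: ρ → (-6,10,11)
closes: descent 0, river 8
min |a| on river = 2

2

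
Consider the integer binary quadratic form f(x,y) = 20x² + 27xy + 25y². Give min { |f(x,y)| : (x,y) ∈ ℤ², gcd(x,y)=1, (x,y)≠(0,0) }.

translate: b→-13 (≡27 mod 40), so (20,27,25)→(20,-13,18)
flip: (20,-13,18)→(18,13,20)
reduced (well bottom): (18,13,20) with a≤c, −a<b≤a
well minimum = a = 18

18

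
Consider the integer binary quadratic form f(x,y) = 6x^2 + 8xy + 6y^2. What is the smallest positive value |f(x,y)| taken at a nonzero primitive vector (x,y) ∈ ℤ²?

translate: b→-4 (≡8 mod 12), so (6,8,6)→(6,-4,4)
flip: (6,-4,4)→(4,4,6)
reduced (well bottom): (4,4,6) with a≤c, −a<b≤a
well minimum = a = 4

4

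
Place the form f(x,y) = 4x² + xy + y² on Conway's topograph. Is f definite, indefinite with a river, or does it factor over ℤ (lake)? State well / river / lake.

D = b²−4ac = 1² − 4·4·1 = -15
D < 0 ⇒ definite ⇒ every region one sign ⇒ single well

well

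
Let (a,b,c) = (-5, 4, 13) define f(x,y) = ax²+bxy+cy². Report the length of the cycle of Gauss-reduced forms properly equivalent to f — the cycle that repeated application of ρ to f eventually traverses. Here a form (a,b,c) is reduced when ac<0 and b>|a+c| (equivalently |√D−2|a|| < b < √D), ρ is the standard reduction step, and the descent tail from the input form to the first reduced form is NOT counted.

D = 276, ⌊√D⌋ = 16
descent: ρ → (13,-4,-5)
descent: ρ → (-5,14,4)  [lands on river]
river: ρ → (4,10,-11)
river: ρ → (-11,12,3)
river: ρ → (3,12,-11)
river: ρ → (-11,10,4)
river: ρ → (4,14,-5)
river: ρ → (-5,16,1)
river: ρ → (1,16,-5)
ρ-cycle length = 8 (tail of 2 descent steps not counted)

8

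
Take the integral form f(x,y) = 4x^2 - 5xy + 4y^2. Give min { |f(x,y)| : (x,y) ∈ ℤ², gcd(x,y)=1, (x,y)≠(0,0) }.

translate: b→3 (≡-5 mod 8), so (4,-5,4)→(4,3,3)
flip: (4,3,3)→(3,-3,4)
translate: b→3 (≡-3 mod 6), so (3,-3,4)→(3,3,4)
reduced (well bottom): (3,3,4) with a≤c, −a<b≤a
well minimum = a = 3

3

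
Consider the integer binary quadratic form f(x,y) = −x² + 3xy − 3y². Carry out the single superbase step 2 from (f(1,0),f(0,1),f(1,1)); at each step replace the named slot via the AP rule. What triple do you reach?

start (-1,-3,-1) = (f(1,0),f(0,1),f(1,1))
replace slot 2: 2·((-1)+(-1)) − (-3) = -1 → (-1,-1,-1)

-1,-1,-1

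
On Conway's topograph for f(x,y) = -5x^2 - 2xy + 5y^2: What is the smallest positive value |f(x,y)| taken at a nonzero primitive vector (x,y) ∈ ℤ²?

descent: ρ → (5,2,-5)  [lands on river]
river: ρ → (-5,8,2)
river: ρ → (2,8,-5)
river: ρ → (-5,2,5)
river: ρ → (5,8,-2)
river: ρ → (-2,8,5)
closes: descent 1, river 6
min |a| on river = 2

2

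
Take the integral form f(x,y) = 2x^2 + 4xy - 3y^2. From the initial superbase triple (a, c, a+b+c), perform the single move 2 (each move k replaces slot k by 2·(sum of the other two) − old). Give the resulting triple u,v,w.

start (2,-3,3) = (f(1,0),f(0,1),f(1,1))
replace slot 2: 2·(2+3) − (-3) = 13 → (2,13,3)

2,13,3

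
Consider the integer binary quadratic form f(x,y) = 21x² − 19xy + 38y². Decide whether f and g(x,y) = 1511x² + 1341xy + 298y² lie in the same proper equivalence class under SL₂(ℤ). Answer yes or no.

D₁ = -2831, D₂ = -2831
f: reduced (well bottom): (21,-19,38) with a≤c, −a<b≤a
g: flip: (1511,1341,298)→(298,-1341,1511)
g: translate: b→-149 (≡-1341 mod 596), so (298,-1341,1511)→(298,-149,21)
g: flip: (298,-149,21)→(21,149,298)
g: translate: b→-19 (≡149 mod 42), so (21,149,298)→(21,-19,38)
g: reduced (well bottom): (21,-19,38) with a≤c, −a<b≤a
reduced forms (21, -19, 38) vs (21, -19, 38) ⇒ equivalent

yes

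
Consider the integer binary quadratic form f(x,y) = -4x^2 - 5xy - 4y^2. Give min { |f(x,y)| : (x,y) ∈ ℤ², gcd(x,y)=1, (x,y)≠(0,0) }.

translate: b→-3 (≡5 mod 8), so (4,5,4)→(4,-3,3)
flip: (4,-3,3)→(3,3,4)
reduced (well bottom): (3,3,4) with a≤c, −a<b≤a
well minimum |f| = |-3| = 3 (negative-definite)

3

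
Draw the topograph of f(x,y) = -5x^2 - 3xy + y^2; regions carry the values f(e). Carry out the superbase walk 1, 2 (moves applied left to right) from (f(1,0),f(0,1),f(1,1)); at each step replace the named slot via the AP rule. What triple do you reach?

start (-5,1,-7) = (f(1,0),f(0,1),f(1,1))
replace slot 1: 2·(1+(-7)) − (-5) = -7 → (-7,1,-7)
replace slot 2: 2·((-7)+(-7)) − 1 = -29 → (-7,-29,-7)

-7,-29,-7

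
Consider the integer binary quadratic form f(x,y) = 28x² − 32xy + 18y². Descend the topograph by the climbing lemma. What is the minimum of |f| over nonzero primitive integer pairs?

translate: b→24 (≡-32 mod 56), so (28,-32,18)→(28,24,14)
flip: (28,24,14)→(14,-24,28)
translate: b→4 (≡-24 mod 28), so (14,-24,28)→(14,4,18)
reduced (well bottom): (14,4,18) with a≤c, −a<b≤a
well minimum = a = 14

14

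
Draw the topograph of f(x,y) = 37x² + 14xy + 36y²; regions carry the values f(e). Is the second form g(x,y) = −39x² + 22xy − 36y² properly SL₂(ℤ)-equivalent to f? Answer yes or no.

D₁ = -5132, D₂ = -5132
f: flip: (37,14,36)→(36,-14,37)
f: reduced (well bottom): (36,-14,37) with a≤c, −a<b≤a
g is negative-definite; reduce −g:
−g: flip: (39,-22,36)→(36,22,39)
−g: reduced (well bottom): (36,22,39) with a≤c, −a<b≤a
flip sign back: reduced form of g is (-36,-22,-39)
reduced forms (36, -14, 37) vs (-36, -22, -39) ⇒ inequivalent

no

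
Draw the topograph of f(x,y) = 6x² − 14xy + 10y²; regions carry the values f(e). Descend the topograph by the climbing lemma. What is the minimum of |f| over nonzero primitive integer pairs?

translate: b→-2 (≡-14 mod 12), so (6,-14,10)→(6,-2,2)
flip: (6,-2,2)→(2,2,6)
reduced (well bottom): (2,2,6) with a≤c, −a<b≤a
well minimum = a = 2

2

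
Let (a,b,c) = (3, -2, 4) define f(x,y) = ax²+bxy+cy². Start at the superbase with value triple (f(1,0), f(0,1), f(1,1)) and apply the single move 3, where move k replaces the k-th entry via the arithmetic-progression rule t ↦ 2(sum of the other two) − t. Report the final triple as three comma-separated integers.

start (3,4,5) = (f(1,0),f(0,1),f(1,1))
replace slot 3: 2·(3+4) − 5 = 9 → (3,4,9)

3,4,9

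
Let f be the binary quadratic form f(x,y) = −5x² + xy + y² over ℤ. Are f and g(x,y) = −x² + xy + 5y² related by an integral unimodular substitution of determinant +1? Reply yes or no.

D₁ = 21, D₂ = 21
river cycle of f (length 2): (1, 3, -3), (-3, 3, 1)
river cycle of g (length 2): (-1, 3, 3), (3, 3, -1)
cycles differ ⇒ inequivalent

no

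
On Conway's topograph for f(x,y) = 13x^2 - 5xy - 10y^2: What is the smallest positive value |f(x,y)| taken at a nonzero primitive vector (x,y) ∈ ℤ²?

descent: ρ → (-10,5,13)  [lands on river]
river: ρ → (13,21,-2)
river: ρ → (-2,23,2)
river: ρ → (2,21,-13)
river: ρ → (-13,5,10)
river: ρ → (10,15,-8)
river: ρ → (-8,17,8)
river: ρ → (8,15,-10)
closes: descent 1, river 8
min |a| on river = 2

2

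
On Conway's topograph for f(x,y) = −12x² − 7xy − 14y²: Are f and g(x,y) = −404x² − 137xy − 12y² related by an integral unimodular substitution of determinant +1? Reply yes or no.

D₁ = -623, D₂ = -623
f is negative-definite; reduce −f:
−f: reduced (well bottom): (12,7,14) with a≤c, −a<b≤a
flip sign back: reduced form of f is (-12,-7,-14)
g is negative-definite; reduce −g:
−g: flip: (404,137,12)→(12,-137,404)
−g: translate: b→7 (≡-137 mod 24), so (12,-137,404)→(12,7,14)
−g: reduced (well bottom): (12,7,14) with a≤c, −a<b≤a
flip sign back: reduced form of g is (-12,-7,-14)
reduced forms (-12, -7, -14) vs (-12, -7, -14) ⇒ equivalent

yes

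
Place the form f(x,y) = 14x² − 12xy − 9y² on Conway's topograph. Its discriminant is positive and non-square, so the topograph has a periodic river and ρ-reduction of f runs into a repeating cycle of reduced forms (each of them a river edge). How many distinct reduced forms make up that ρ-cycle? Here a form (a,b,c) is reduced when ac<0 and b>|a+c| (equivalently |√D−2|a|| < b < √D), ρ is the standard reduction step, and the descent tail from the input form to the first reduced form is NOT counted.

D = 648, ⌊√D⌋ = 25
descent: ρ → (-9,12,14)  [lands on river]
river: ρ → (14,16,-7)
river: ρ → (-7,12,18)
river: ρ → (18,24,-1)
river: ρ → (-1,24,18)
river: ρ → (18,12,-7)
river: ρ → (-7,16,14)
river: ρ → (14,12,-9)
river: ρ → (-9,24,2)
river: ρ → (2,24,-9)
ρ-cycle length = 10 (tail of 1 descent step not counted)

10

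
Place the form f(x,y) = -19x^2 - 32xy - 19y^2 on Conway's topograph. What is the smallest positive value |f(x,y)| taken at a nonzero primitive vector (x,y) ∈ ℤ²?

translate: b→-6 (≡32 mod 38), so (19,32,19)→(19,-6,6)
flip: (19,-6,6)→(6,6,19)
reduced (well bottom): (6,6,19) with a≤c, −a<b≤a
well minimum |f| = |-6| = 6 (negative-definite)

6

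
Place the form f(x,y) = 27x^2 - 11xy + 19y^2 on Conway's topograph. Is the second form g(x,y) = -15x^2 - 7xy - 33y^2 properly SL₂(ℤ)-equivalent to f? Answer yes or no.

D₁ = -1931, D₂ = -1931
f: flip: (27,-11,19)→(19,11,27)
f: reduced (well bottom): (19,11,27) with a≤c, −a<b≤a
g is negative-definite; reduce −g:
−g: reduced (well bottom): (15,7,33) with a≤c, −a<b≤a
flip sign back: reduced form of g is (-15,-7,-33)
reduced forms (19, 11, 27) vs (-15, -7, -33) ⇒ inequivalent

no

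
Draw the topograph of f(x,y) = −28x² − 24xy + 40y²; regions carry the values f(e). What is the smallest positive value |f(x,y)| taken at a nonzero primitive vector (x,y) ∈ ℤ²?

descent: ρ → (40,24,-28)  [lands on river]
river: ρ → (-28,32,36)
river: ρ → (36,40,-24)
river: ρ → (-24,56,20)
river: ρ → (20,64,-12)
river: ρ → (-12,56,40)
closes: descent 1, river 6
min |a| on river = 12

12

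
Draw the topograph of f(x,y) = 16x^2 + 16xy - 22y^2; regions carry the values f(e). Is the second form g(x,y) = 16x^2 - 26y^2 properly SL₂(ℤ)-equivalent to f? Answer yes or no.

D₁ = 1664, D₂ = 1664
river cycle of f (length 6): (-22, 28, 10), (10, 32, -16), (-16, 32, 10), (10, 28, -22), (-22, 16, 16), (16, 16, -22)
river cycle of g (length 6): (16, 32, -10), (-10, 28, 22), (22, 16, -16), (-16, 16, 22), (22, 28, -10), (-10, 32, 16)
cycles differ ⇒ inequivalent

no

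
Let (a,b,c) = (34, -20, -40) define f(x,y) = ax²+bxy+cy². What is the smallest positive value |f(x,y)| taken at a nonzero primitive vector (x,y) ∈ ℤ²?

descent: ρ → (-40,20,34)  [lands on river]
river: ρ → (34,48,-26)
river: ρ → (-26,56,26)
river: ρ → (26,48,-34)
river: ρ → (-34,20,40)
river: ρ → (40,60,-14)
river: ρ → (-14,52,56)
river: ρ → (56,60,-10)
river: ρ → (-10,60,56)
river: ρ → (56,52,-14)
river: ρ → (-14,60,40)
river: ρ → (40,20,-34)
river: ρ → (-34,48,26)
river: ρ → (26,56,-26)
river: ρ → (-26,48,34)
river: ρ → (34,20,-40)
river: ρ → (-40,60,14)
river: ρ → (14,52,-56)
river: ρ → (-56,60,10)
river: ρ → (10,60,-56)
river: ρ → (-56,52,14)
river: ρ → (14,60,-40)
closes: descent 1, river 22
min |a| on river = 10

10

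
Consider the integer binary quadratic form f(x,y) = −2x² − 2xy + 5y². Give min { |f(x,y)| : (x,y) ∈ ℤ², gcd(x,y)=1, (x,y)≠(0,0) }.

descent: ρ → (5,2,-2)
descent: ρ → (-2,6,1)  [lands on river]
river: ρ → (1,6,-2)
closes: descent 2, river 2
min |a| on river = 1

1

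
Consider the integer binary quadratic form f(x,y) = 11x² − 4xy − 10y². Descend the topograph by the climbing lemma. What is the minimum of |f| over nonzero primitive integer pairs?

descent: ρ → (-10,4,11)  [lands on river]
river: ρ → (11,18,-3)
river: ρ → (-3,18,11)
river: ρ → (11,4,-10)
river: ρ → (-10,16,5)
river: ρ → (5,14,-13)
river: ρ → (-13,12,6)
river: ρ → (6,12,-13)
river: ρ → (-13,14,5)
river: ρ → (5,16,-10)
closes: descent 1, river 10
min |a| on river = 3

3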